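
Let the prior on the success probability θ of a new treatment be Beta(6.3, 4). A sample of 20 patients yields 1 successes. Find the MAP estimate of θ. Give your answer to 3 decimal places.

Prior: Beta(6.3, 4).
Data: 1 success in 20 trials. The binomial likelihood contributes θ(1−θ)^19, so the posterior is Beta(6.3+1, 4+19) = Beta(7.3, 23).
For Beta(a, b) with a, b > 1 the mode is (a−1)/(a+b−2) = 6.3/28.3 ≈ 0.223.

θ̂_MAP = 0.223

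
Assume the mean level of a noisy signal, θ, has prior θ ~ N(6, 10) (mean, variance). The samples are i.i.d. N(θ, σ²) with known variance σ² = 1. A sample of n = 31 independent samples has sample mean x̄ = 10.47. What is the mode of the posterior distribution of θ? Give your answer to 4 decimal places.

θ̂_MAP = 10.4556

n = 31, x̄ = 10.47.
For a Normal prior and Normal likelihood with known variance, the posterior is Normal; its mode equals its mean, the precision-weighted average.
Prior precision 1/σ₀² = 1/10 = 0.1; data precision n/σ² = 31/1 = 31.
θ̂ = (0.1·6 + 31·10.47) / (0.1 + 31) = 325.17/31.1 = 32517/3110 ≈ 10.4556.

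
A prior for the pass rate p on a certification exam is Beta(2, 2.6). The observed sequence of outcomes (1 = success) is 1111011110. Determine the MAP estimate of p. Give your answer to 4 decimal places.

Prior: Beta(2, 2.6).
Data: 8 successes in 10 trials (from the sequence). The binomial likelihood contributes p^8(1−p)^2, so the posterior is Beta(2+8, 2.6+2) = Beta(10, 4.6).
For Beta(a, b) with a, b > 1 the mode is (a−1)/(a+b−2) = 9/12.6 ≈ 0.7143.

p̂_MAP = 0.7143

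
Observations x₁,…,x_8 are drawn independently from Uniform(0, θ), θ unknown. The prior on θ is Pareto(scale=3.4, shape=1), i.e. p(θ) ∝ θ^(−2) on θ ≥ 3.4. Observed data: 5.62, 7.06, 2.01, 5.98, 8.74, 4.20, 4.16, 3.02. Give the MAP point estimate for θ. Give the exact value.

θ̂_MAP = 8.74

The Uniform(0, θ) likelihood is θ^(−n) for θ ≥ max(xᵢ), zero otherwise. Here max(xᵢ) = 8.74.
Posterior ∝ θ^(−2) · θ^(−8) = θ^(−10) on θ ≥ max(3.4, 8.74) = 8.74.
This density is strictly decreasing in θ, so the posterior mode lies at the lower boundary of the support.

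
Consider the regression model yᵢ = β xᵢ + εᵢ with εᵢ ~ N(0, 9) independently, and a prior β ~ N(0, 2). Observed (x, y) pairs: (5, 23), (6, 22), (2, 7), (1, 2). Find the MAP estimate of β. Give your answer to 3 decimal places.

β̂_MAP = 3.730

log p(β | y) = −Σ(yᵢ − βxᵢ)²/(2·9) − β²/(2·2) + const.
Setting the derivative to zero: Σxᵢ(yᵢ − βxᵢ)/9 − β/2 = 0, so β = Σxᵢyᵢ / (Σxᵢ² + σ²/τ²).
Σxᵢyᵢ = 5·23 + 6·22 + 2·7 + 1·2 = 263; Σxᵢ² = 66; σ²/τ² = 4.5.
β̂_MAP = 263 / (66 + 4.5) = 263/70.5 ≈ 3.730.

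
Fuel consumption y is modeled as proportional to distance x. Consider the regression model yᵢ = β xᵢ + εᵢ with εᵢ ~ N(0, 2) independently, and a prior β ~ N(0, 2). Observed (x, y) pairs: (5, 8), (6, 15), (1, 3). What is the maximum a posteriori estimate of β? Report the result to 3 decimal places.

β̂_MAP = 2.111

log p(β | y) = −Σ(yᵢ − βxᵢ)²/(2·2) − β²/(2·2) + const.
Setting the derivative to zero: Σxᵢ(yᵢ − βxᵢ)/2 − β/2 = 0, so β = Σxᵢyᵢ / (Σxᵢ² + σ²/τ²).
Σxᵢyᵢ = 5·8 + 6·15 + 1·3 = 133; Σxᵢ² = 62; σ²/τ² = 1.
β̂_MAP = 133 / (62 + 1) = 133/63 ≈ 2.111.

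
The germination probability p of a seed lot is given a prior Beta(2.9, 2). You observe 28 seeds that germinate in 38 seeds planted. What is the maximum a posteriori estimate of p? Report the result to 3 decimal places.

Prior: Beta(2.9, 2).
Data: 28 successes in 38 trials. The binomial likelihood contributes p^28(1−p)^10, so the posterior is Beta(2.9+28, 2+10) = Beta(30.9, 12).
For Beta(a, b) with a, b > 1 the mode is (a−1)/(a+b−2) = 29.9/40.9 ≈ 0.731.

p̂_MAP = 0.731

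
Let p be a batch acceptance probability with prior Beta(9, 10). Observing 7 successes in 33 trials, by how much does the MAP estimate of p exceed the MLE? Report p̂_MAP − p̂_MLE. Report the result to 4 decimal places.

MAP − MLE = 0.0879

Posterior is Beta(16, 36); MAP = (16−1)/(52−2) = 15/50 ≈ 0.30000.
MLE ignores the prior: p̂_MLE = k/n = 7/33 ≈ 0.21212.
Difference = 15/50 − 7/33 = 29/330 ≈ 0.0879.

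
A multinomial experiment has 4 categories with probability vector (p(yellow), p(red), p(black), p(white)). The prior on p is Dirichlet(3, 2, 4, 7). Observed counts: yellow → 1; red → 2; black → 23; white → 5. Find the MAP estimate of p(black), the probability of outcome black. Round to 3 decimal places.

MAP estimate of p(black) = 0.605

The posterior is Dirichlet(αᵢ + nᵢ) = Dirichlet(4, 4, 27, 12).
For a Dirichlet(a₁,…,a_K) with all aᵢ > 1, the mode has j-th component (aⱼ − 1)/(Σaᵢ − K).
Here Σaᵢ = 47 and K = 4, so p(black) = (27 − 1)/(47 − 4) = 26/43 ≈ 0.605.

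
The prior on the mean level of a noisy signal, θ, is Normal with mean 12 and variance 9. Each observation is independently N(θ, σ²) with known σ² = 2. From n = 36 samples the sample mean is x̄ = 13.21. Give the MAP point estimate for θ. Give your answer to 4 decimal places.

n = 36, x̄ = 13.21.
For a Normal prior and Normal likelihood with known variance, the posterior is Normal; its mode equals its mean, the precision-weighted average.
Prior precision 1/σ₀² = 1/9; data precision n/σ² = 36/2 = 18.
θ̂ = ((1/9)·12 + 18·13.21) / (1/9 + 18) = (35867/150)/(163/9) = 107601/8150 ≈ 13.2026.

θ̂_MAP = 13.2026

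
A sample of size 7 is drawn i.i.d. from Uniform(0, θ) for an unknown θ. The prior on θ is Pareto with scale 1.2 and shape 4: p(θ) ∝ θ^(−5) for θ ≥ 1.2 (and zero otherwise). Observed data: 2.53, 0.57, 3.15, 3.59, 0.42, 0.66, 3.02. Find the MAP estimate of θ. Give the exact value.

The Uniform(0, θ) likelihood is θ^(−n) for θ ≥ max(xᵢ), zero otherwise. Here max(xᵢ) = 3.59.
Posterior ∝ θ^(−5) · θ^(−7) = θ^(−12) on θ ≥ max(1.2, 3.59) = 3.59.
This density is strictly decreasing in θ, so the posterior mode lies at the lower boundary of the support.

θ̂_MAP = 3.59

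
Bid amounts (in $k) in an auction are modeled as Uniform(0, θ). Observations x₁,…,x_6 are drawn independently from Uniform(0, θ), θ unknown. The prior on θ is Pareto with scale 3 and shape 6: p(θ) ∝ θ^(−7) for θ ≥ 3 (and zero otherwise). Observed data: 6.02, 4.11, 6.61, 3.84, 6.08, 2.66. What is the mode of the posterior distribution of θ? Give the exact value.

θ̂_MAP = 6.61

The Uniform(0, θ) likelihood is θ^(−n) for θ ≥ max(xᵢ), zero otherwise. Here max(xᵢ) = 6.61.
Posterior ∝ θ^(−7) · θ^(−6) = θ^(−13) on θ ≥ max(3, 6.61) = 6.61.
This density is strictly decreasing in θ, so the posterior mode lies at the lower boundary of the support.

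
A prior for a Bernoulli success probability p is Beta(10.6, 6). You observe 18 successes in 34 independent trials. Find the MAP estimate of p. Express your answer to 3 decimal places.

Prior: Beta(10.6, 6).
Data: 18 successes in 34 trials. The binomial likelihood contributes p^18(1−p)^16, so the posterior is Beta(10.6+18, 6+16) = Beta(28.6, 22).
For Beta(a, b) with a, b > 1 the mode is (a−1)/(a+b−2) = 27.6/48.6 ≈ 0.568.

p̂_MAP = 0.568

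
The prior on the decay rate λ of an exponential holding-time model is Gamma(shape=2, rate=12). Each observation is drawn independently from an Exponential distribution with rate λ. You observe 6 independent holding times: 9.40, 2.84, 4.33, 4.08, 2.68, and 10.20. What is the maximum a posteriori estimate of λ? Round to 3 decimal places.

The Exponential(rate=λ) likelihood is ∝ λ^n e^(−λΣtᵢ). Here n = 6 and Σtᵢ = 9.40 + 2.84 + 4.33 + 4.08 + 2.68 + 10.20 = 33.53.
Posterior ∝ λe^(−12λ) · λ^6e^(−33.53λ) = λ^7e^(−45.53λ), i.e. Gamma(8, 45.53).
Mode = (a−1)/b = 7/45.53 ≈ 0.154.

λ̂_MAP = 0.154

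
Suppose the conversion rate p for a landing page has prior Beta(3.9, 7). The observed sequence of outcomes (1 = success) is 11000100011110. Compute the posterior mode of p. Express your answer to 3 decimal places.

p̂_MAP = 0.432

Prior: Beta(3.9, 7).
Data: 7 successes in 14 trials (from the sequence). The binomial likelihood contributes p^7(1−p)^7, so the posterior is Beta(3.9+7, 7+7) = Beta(10.9, 14).
For Beta(a, b) with a, b > 1 the mode is (a−1)/(a+b−2) = 9.9/22.9 ≈ 0.432.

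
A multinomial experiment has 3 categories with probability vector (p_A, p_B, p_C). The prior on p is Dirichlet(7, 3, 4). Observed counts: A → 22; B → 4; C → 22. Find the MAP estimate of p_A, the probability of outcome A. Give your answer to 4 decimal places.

The posterior is Dirichlet(αᵢ + nᵢ) = Dirichlet(29, 7, 26).
For a Dirichlet(a₁,…,a_K) with all aᵢ > 1, the mode has j-th component (aⱼ − 1)/(Σaᵢ − K).
Here Σaᵢ = 62 and K = 3, so p_A = (29 − 1)/(62 − 3) = 28/59 ≈ 0.4746.

MAP estimate of p_A = 0.4746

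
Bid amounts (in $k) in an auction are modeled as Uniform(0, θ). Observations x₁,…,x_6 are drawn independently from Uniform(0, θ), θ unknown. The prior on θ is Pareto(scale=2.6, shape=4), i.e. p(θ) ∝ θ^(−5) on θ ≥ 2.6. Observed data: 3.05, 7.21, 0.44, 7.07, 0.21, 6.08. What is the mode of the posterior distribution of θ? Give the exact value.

The Uniform(0, θ) likelihood is θ^(−n) for θ ≥ max(xᵢ), zero otherwise. Here max(xᵢ) = 7.21.
Posterior ∝ θ^(−5) · θ^(−6) = θ^(−11) on θ ≥ max(2.6, 7.21) = 7.21.
This density is strictly decreasing in θ, so the posterior mode lies at the lower boundary of the support.

θ̂_MAP = 7.21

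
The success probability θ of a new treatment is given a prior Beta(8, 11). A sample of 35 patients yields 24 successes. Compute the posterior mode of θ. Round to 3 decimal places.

θ̂_MAP = 0.596

Prior: Beta(8, 11).
Data: 24 successes in 35 trials. The binomial likelihood contributes θ^24(1−θ)^11, so the posterior is Beta(8+24, 11+11) = Beta(32, 22).
For Beta(a, b) with a, b > 1 the mode is (a−1)/(a+b−2) = 31/52 ≈ 0.596.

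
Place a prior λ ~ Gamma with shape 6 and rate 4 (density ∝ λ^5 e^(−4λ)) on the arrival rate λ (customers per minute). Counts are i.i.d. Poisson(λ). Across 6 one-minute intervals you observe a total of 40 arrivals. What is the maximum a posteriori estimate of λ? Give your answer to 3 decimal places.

Σxᵢ = 40, n = 6.
Posterior ∝ λ^5e^(−4λ) · λ^40e^(−6λ) = λ^45e^(−10λ), i.e. Gamma(shape=46, rate=10).
The mode of a Gamma(a, b) with a ≥ 1 (shape–rate) is (a−1)/b = 45/10 ≈ 4.500.

λ̂_MAP = 4.500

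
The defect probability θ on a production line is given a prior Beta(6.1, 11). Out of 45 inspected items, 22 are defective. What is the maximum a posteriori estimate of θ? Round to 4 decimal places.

θ̂_MAP = 0.4509

Prior: Beta(6.1, 11).
Data: 22 successes in 45 trials. The binomial likelihood contributes θ^22(1−θ)^23, so the posterior is Beta(6.1+22, 11+23) = Beta(28.1, 34).
For Beta(a, b) with a, b > 1 the mode is (a−1)/(a+b−2) = 27.1/60.1 ≈ 0.4509.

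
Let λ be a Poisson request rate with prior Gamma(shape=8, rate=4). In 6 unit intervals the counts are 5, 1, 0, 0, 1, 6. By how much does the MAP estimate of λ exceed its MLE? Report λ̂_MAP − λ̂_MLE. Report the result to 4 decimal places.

MAP − MLE = -0.1667

Σxᵢ = 13. Posterior is Gamma(21, 10); MAP = (21−1)/10 = 20/10 ≈ 2.00000.
MLE = x̄ = 13/6 ≈ 2.16667.
Difference = 20/10 − 13/6 = -1/6 ≈ -0.1667.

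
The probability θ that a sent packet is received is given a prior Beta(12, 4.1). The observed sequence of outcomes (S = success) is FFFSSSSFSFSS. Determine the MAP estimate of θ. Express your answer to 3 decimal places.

Prior: Beta(12, 4.1).
Data: 7 successes in 12 trials (from the sequence). The binomial likelihood contributes θ^7(1−θ)^5, so the posterior is Beta(12+7, 4.1+5) = Beta(19, 9.1).
For Beta(a, b) with a, b > 1 the mode is (a−1)/(a+b−2) = 18/26.1 ≈ 0.690.

θ̂_MAP = 0.690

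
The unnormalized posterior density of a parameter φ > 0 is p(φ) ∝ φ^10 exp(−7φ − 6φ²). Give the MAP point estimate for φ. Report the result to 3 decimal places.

ℓ'(φ) = 10/φ − 7 − 12φ. Setting this to zero and multiplying by φ: 12φ² + 7φ − 10 = 0.
φ = (−7 + √(7² + 4·12·10)) / (2·12) = (−7 + √529) / 24 = (−7 + 23)/24 = 2/3.
ℓ''(φ) = −10/φ² − 12 < 0, confirming a maximum.

φ̂_MAP = 0.667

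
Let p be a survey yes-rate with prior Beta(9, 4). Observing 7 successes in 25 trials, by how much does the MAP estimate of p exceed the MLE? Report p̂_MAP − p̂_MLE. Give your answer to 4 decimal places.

MAP − MLE = 0.1367

Posterior is Beta(16, 22); MAP = (16−1)/(38−2) = 15/36 ≈ 0.41667.
MLE ignores the prior: p̂_MLE = k/n = 7/25 ≈ 0.28000.
Difference = 15/36 − 7/25 = 41/300 ≈ 0.1367.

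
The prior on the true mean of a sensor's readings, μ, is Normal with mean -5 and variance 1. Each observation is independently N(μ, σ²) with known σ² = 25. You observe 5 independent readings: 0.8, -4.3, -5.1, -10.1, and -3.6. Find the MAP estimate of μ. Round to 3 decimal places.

μ̂_MAP = -4.910

n = 5; x̄ = (0.8 + (-4.3) + (-5.1) + (-10.1) + (-3.6))/5 = -22.3/5 = -4.46.
For a Normal prior and Normal likelihood with known variance, the posterior is Normal; its mode equals its mean, the precision-weighted average.
Prior precision 1/σ₀² = 1/1 = 1; data precision n/σ² = 5/25 = 0.2.
μ̂ = (1·(-5) + 0.2·(-4.46)) / (1 + 0.2) = (-5.892)/1.2 = -4.910.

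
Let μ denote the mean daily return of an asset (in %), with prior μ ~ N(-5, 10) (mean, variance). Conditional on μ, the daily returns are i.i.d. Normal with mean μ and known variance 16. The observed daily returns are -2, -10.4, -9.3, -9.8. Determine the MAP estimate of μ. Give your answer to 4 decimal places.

n = 4; x̄ = ((-2) + (-10.4) + (-9.3) + (-9.8))/4 = -31.5/4 = -7.875.
For a Normal prior and Normal likelihood with known variance, the posterior is Normal; its mode equals its mean, the precision-weighted average.
Prior precision 1/σ₀² = 1/10 = 0.1; data precision n/σ² = 4/16 = 0.25.
μ̂ = (0.1·(-5) + 0.25·(-7.875)) / (0.1 + 0.25) = (-2.46875)/0.35 = -395/56 ≈ -7.0536.

μ̂_MAP = -7.0536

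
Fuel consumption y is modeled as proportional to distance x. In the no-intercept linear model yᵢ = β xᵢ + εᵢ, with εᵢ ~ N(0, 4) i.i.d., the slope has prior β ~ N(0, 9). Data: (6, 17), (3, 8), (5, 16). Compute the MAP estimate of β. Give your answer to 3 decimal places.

log p(β | y) = −Σ(yᵢ − βxᵢ)²/(2·4) − β²/(2·9) + const.
Setting the derivative to zero: Σxᵢ(yᵢ − βxᵢ)/4 − β/9 = 0, so β = Σxᵢyᵢ / (Σxᵢ² + σ²/τ²).
Σxᵢyᵢ = 6·17 + 3·8 + 5·16 = 206; Σxᵢ² = 70; σ²/τ² = 4/9.
β̂_MAP = 206 / (70 + 4/9) = 206/(634/9) = 927/317 ≈ 2.924.

β̂_MAP = 2.924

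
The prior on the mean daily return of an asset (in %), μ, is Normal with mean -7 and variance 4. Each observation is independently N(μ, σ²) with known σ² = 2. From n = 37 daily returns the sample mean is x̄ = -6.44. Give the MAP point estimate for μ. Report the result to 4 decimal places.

n = 37, x̄ = -6.44.
For a Normal prior and Normal likelihood with known variance, the posterior is Normal; its mode equals its mean, the precision-weighted average.
Prior precision 1/σ₀² = 1/4 = 0.25; data precision n/σ² = 37/2 = 18.5.
μ̂ = (0.25·(-7) + 18.5·(-6.44)) / (0.25 + 18.5) = (-120.89)/18.75 = -12089/1875 ≈ -6.4475.

μ̂_MAP = -6.4475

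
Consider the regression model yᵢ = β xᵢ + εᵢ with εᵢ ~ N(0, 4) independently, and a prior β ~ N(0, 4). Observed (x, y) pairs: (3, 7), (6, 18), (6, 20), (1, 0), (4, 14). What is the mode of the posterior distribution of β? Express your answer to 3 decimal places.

log p(β | y) = −Σ(yᵢ − βxᵢ)²/(2·4) − β²/(2·4) + const.
Setting the derivative to zero: Σxᵢ(yᵢ − βxᵢ)/4 − β/4 = 0, so β = Σxᵢyᵢ / (Σxᵢ² + σ²/τ²).
Σxᵢyᵢ = 3·7 + 6·18 + 6·20 + 1·0 + 4·14 = 305; Σxᵢ² = 98; σ²/τ² = 1.
β̂_MAP = 305 / (98 + 1) = 305/99 ≈ 3.081.

β̂_MAP = 3.081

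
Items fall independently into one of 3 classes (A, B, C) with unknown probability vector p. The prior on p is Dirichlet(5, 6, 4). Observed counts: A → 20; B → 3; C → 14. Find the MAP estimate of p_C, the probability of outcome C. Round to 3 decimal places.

The posterior is Dirichlet(αᵢ + nᵢ) = Dirichlet(25, 9, 18).
For a Dirichlet(a₁,…,a_K) with all aᵢ > 1, the mode has j-th component (aⱼ − 1)/(Σaᵢ − K).
Here Σaᵢ = 52 and K = 3, so p_C = (18 − 1)/(52 − 3) = 17/49 ≈ 0.347.

MAP estimate of p_C = 0.347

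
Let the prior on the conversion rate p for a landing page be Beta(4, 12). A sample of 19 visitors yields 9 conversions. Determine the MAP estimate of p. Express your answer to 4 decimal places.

p̂_MAP = 0.3636

Prior: Beta(4, 12).
Data: 9 successes in 19 trials. The binomial likelihood contributes p^9(1−p)^10, so the posterior is Beta(4+9, 12+10) = Beta(13, 22).
For Beta(a, b) with a, b > 1 the mode is (a−1)/(a+b−2) = 12/33 ≈ 0.3636.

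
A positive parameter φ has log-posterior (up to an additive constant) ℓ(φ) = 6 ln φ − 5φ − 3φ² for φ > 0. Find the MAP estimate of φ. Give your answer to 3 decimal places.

ℓ'(φ) = 6/φ − 5 − 6φ. Setting this to zero and multiplying by φ: 6φ² + 5φ − 6 = 0.
φ = (−5 + √(5² + 4·6·6)) / (2·6) = (−5 + √169) / 12 = (−5 + 13)/12 = 2/3.
ℓ''(φ) = −6/φ² − 6 < 0, confirming a maximum.

φ̂_MAP = 0.667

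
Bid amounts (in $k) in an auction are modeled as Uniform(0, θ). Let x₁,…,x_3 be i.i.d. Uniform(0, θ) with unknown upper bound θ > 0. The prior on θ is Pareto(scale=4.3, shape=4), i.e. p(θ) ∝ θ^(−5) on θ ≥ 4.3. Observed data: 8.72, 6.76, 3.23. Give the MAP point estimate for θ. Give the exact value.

θ̂_MAP = 8.72

The Uniform(0, θ) likelihood is θ^(−n) for θ ≥ max(xᵢ), zero otherwise. Here max(xᵢ) = 8.72.
Posterior ∝ θ^(−5) · θ^(−3) = θ^(−8) on θ ≥ max(4.3, 8.72) = 8.72.
This density is strictly decreasing in θ, so the posterior mode lies at the lower boundary of the support.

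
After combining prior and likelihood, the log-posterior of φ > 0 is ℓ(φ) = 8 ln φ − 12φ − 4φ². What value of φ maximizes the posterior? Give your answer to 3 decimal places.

φ̂_MAP = 0.500

ℓ'(φ) = 8/φ − 12 − 8φ. Setting this to zero and multiplying by φ: 8φ² + 12φ − 8 = 0.
φ = (−12 + √(12² + 4·8·8)) / (2·8) = (−12 + √400) / 16 = (−12 + 20)/16 = 1/2.
ℓ''(φ) = −8/φ² − 8 < 0, confirming a maximum.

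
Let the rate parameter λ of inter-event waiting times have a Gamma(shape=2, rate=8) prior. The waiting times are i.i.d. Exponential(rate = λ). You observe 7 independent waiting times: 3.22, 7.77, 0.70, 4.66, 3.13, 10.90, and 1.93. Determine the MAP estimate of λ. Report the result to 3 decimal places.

The Exponential(rate=λ) likelihood is ∝ λ^n e^(−λΣtᵢ). Here n = 7 and Σtᵢ = 3.22 + 7.77 + 0.70 + 4.66 + 3.13 + 10.90 + 1.93 = 32.31.
Posterior ∝ λe^(−8λ) · λ^7e^(−32.31λ) = λ^8e^(−40.31λ), i.e. Gamma(9, 40.31).
Mode = (a−1)/b = 8/40.31 ≈ 0.198.

λ̂_MAP = 0.198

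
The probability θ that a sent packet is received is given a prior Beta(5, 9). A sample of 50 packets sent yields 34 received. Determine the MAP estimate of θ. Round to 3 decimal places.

Prior: Beta(5, 9).
Data: 34 successes in 50 trials. The binomial likelihood contributes θ^34(1−θ)^16, so the posterior is Beta(5+34, 9+16) = Beta(39, 25).
For Beta(a, b) with a, b > 1 the mode is (a−1)/(a+b−2) = 38/62 ≈ 0.613.

θ̂_MAP = 0.613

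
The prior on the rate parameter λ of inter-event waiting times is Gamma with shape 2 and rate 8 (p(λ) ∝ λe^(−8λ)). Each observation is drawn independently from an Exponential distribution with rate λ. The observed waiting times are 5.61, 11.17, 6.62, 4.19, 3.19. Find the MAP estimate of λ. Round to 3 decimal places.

The Exponential(rate=λ) likelihood is ∝ λ^n e^(−λΣtᵢ). Here n = 5 and Σtᵢ = 5.61 + 11.17 + 6.62 + 4.19 + 3.19 = 30.78.
Posterior ∝ λe^(−8λ) · λ^5e^(−30.78λ) = λ^6e^(−38.78λ), i.e. Gamma(7, 38.78).
Mode = (a−1)/b = 6/38.78 ≈ 0.155.

λ̂_MAP = 0.155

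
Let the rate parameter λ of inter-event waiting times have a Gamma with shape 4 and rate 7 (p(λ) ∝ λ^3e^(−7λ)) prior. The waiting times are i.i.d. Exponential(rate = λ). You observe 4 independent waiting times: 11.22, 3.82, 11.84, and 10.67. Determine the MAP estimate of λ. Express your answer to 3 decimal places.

λ̂_MAP = 0.157

The Exponential(rate=λ) likelihood is ∝ λ^n e^(−λΣtᵢ). Here n = 4 and Σtᵢ = 11.22 + 3.82 + 11.84 + 10.67 = 37.55.
Posterior ∝ λ^3e^(−7λ) · λ^4e^(−37.55λ) = λ^7e^(−44.55λ), i.e. Gamma(8, 44.55).
Mode = (a−1)/b = 7/44.55 ≈ 0.157.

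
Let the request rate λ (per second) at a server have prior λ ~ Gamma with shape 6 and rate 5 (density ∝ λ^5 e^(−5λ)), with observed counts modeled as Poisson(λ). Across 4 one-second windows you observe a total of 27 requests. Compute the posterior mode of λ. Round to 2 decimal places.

λ̂_MAP = 3.56

Σxᵢ = 27, n = 4.
Posterior ∝ λ^5e^(−5λ) · λ^27e^(−4λ) = λ^32e^(−9λ), i.e. Gamma(shape=33, rate=9).
The mode of a Gamma(a, b) with a ≥ 1 (shape–rate) is (a−1)/b = 32/9 ≈ 3.56.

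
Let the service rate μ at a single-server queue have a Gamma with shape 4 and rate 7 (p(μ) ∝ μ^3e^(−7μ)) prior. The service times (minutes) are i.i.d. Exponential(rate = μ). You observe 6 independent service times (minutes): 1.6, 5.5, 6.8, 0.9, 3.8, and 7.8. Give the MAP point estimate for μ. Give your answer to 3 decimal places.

The Exponential(rate=μ) likelihood is ∝ μ^n e^(−μΣtᵢ). Here n = 6 and Σtᵢ = 1.6 + 5.5 + 6.8 + 0.9 + 3.8 + 7.8 = 26.4.
Posterior ∝ μ^3e^(−7μ) · μ^6e^(−26.4μ) = μ^9e^(−33.4μ), i.e. Gamma(10, 33.4).
Mode = (a−1)/b = 9/33.4 ≈ 0.269.

μ̂_MAP = 0.269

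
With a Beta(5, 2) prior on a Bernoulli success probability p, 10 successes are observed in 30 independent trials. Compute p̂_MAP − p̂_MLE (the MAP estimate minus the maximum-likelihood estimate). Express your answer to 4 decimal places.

MAP − MLE = 0.0667

Posterior is Beta(15, 22); MAP = (15−1)/(37−2) = 14/35 ≈ 0.40000.
MLE ignores the prior: p̂_MLE = k/n = 10/30 ≈ 0.33333.
Difference = 14/35 − 10/30 = 1/15 ≈ 0.0667.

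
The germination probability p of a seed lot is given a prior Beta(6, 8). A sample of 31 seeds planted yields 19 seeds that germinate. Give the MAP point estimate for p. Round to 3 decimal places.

p̂_MAP = 0.558

Prior: Beta(6, 8).
Data: 19 successes in 31 trials. The binomial likelihood contributes p^19(1−p)^12, so the posterior is Beta(6+19, 8+12) = Beta(25, 20).
For Beta(a, b) with a, b > 1 the mode is (a−1)/(a+b−2) = 24/43 ≈ 0.558.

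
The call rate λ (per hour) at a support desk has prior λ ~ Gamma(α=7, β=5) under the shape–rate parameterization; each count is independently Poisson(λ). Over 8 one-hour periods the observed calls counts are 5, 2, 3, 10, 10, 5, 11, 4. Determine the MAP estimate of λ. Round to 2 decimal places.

λ̂_MAP = 4.31

Σxᵢ = 5+2+3+10+10+5+11+4 = 50, with n = 8.
Posterior ∝ λ^6e^(−5λ) · λ^50e^(−8λ) = λ^56e^(−13λ), i.e. Gamma(shape=57, rate=13).
The mode of a Gamma(a, b) with a ≥ 1 (shape–rate) is (a−1)/b = 56/13 ≈ 4.31.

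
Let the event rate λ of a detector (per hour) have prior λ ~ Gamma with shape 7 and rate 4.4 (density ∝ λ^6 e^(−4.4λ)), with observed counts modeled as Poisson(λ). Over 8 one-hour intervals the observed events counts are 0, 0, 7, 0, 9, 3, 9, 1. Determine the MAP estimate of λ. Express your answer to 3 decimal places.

Σxᵢ = 0+0+7+0+9+3+9+1 = 29, with n = 8.
Posterior ∝ λ^6e^(−4.4λ) · λ^29e^(−8λ) = λ^35e^(−12.4λ), i.e. Gamma(shape=36, rate=12.4).
The mode of a Gamma(a, b) with a ≥ 1 (shape–rate) is (a−1)/b = 35/12.4 ≈ 2.823.

λ̂_MAP = 2.823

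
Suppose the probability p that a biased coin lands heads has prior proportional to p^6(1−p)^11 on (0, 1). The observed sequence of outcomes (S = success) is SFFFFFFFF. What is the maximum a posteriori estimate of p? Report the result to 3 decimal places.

p̂_MAP = 0.269

The prior density ∝ p^6(1−p)^11 is the kernel of Beta(7, 12).
Data: 1 success in 9 trials (from the sequence). The binomial likelihood contributes p(1−p)^8, so the posterior is Beta(7+1, 12+8) = Beta(8, 20).
For Beta(a, b) with a, b > 1 the mode is (a−1)/(a+b−2) = 7/26 ≈ 0.269.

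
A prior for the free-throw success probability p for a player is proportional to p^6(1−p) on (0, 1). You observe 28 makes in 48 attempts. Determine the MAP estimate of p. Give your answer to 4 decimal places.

p̂_MAP = 0.6182

The prior density ∝ p^6(1−p)^1 is the kernel of Beta(7, 2).
Data: 28 successes in 48 trials. The binomial likelihood contributes p^28(1−p)^20, so the posterior is Beta(7+28, 2+20) = Beta(35, 22).
For Beta(a, b) with a, b > 1 the mode is (a−1)/(a+b−2) = 34/55 ≈ 0.6182.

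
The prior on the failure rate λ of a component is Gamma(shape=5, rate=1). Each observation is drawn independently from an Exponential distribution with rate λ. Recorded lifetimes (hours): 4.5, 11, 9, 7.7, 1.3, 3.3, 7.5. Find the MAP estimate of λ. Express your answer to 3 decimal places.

The Exponential(rate=λ) likelihood is ∝ λ^n e^(−λΣtᵢ). Here n = 7 and Σtᵢ = 4.5 + 11 + 9 + 7.7 + 1.3 + 3.3 + 7.5 = 44.3.
Posterior ∝ λ^4e^(−1λ) · λ^7e^(−44.3λ) = λ^11e^(−45.3λ), i.e. Gamma(12, 45.3).
Mode = (a−1)/b = 11/45.3 ≈ 0.243.

λ̂_MAP = 0.243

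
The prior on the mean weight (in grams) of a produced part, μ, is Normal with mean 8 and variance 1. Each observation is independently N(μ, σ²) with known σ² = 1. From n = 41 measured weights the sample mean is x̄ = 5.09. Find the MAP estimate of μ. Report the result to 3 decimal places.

n = 41, x̄ = 5.09.
For a Normal prior and Normal likelihood with known variance, the posterior is Normal; its mode equals its mean, the precision-weighted average.
Prior precision 1/σ₀² = 1/1 = 1; data precision n/σ² = 41/1 = 41.
μ̂ = (1·8 + 41·5.09) / (1 + 41) = 216.69/42 = 7223/1400 ≈ 5.159.

μ̂_MAP = 5.159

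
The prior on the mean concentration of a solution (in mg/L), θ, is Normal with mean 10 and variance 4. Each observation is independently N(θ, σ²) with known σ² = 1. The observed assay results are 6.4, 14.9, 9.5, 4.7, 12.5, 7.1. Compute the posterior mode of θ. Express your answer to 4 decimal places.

n = 6; x̄ = (6.4 + 14.9 + 9.5 + 4.7 + 12.5 + 7.1)/6 = 55.1/6 = 551/60 ≈ 9.1833.
For a Normal prior and Normal likelihood with known variance, the posterior is Normal; its mode equals its mean, the precision-weighted average.
Prior precision 1/σ₀² = 1/4 = 0.25; data precision n/σ² = 6/1 = 6.
θ̂ = (0.25·10 + 6·(551/60)) / (0.25 + 6) = 57.6/6.25 = 9.2160.

θ̂_MAP = 9.2160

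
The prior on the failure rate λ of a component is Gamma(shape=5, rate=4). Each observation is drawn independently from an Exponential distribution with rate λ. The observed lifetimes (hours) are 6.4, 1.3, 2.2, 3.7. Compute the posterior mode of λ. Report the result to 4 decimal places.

The Exponential(rate=λ) likelihood is ∝ λ^n e^(−λΣtᵢ). Here n = 4 and Σtᵢ = 6.4 + 1.3 + 2.2 + 3.7 = 13.6.
Posterior ∝ λ^4e^(−4λ) · λ^4e^(−13.6λ) = λ^8e^(−17.6λ), i.e. Gamma(9, 17.6).
Mode = (a−1)/b = 8/17.6 ≈ 0.4545.

λ̂_MAP = 0.4545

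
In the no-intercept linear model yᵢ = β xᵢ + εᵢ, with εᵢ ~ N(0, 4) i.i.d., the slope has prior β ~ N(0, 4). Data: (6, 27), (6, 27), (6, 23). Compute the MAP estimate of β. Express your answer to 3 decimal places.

β̂_MAP = 4.239

log p(β | y) = −Σ(yᵢ − βxᵢ)²/(2·4) − β²/(2·4) + const.
Setting the derivative to zero: Σxᵢ(yᵢ − βxᵢ)/4 − β/4 = 0, so β = Σxᵢyᵢ / (Σxᵢ² + σ²/τ²).
Σxᵢyᵢ = 6·27 + 6·27 + 6·23 = 462; Σxᵢ² = 108; σ²/τ² = 1.
β̂_MAP = 462 / (108 + 1) = 462/109 ≈ 4.239.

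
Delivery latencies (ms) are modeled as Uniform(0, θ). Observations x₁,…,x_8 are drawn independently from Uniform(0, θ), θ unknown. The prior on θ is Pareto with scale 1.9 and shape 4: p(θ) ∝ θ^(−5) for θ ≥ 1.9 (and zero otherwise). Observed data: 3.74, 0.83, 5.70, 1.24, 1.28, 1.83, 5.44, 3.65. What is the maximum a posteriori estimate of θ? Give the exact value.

θ̂_MAP = 5.70

The Uniform(0, θ) likelihood is θ^(−n) for θ ≥ max(xᵢ), zero otherwise. Here max(xᵢ) = 5.70.
Posterior ∝ θ^(−5) · θ^(−8) = θ^(−13) on θ ≥ max(1.9, 5.70) = 5.70.
This density is strictly decreasing in θ, so the posterior mode lies at the lower boundary of the support.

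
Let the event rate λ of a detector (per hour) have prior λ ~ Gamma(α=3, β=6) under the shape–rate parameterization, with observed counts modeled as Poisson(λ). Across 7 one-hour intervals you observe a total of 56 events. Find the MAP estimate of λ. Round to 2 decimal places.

Σxᵢ = 56, n = 7.
Posterior ∝ λ^2e^(−6λ) · λ^56e^(−7λ) = λ^58e^(−13λ), i.e. Gamma(shape=59, rate=13).
The mode of a Gamma(a, b) with a ≥ 1 (shape–rate) is (a−1)/b = 58/13 ≈ 4.46.

λ̂_MAP = 4.46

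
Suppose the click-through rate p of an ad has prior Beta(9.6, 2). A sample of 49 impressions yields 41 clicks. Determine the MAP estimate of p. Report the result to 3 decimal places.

p̂_MAP = 0.846

Prior: Beta(9.6, 2).
Data: 41 successes in 49 trials. The binomial likelihood contributes p^41(1−p)^8, so the posterior is Beta(9.6+41, 2+8) = Beta(50.6, 10).
For Beta(a, b) with a, b > 1 the mode is (a−1)/(a+b−2) = 49.6/58.6 ≈ 0.846.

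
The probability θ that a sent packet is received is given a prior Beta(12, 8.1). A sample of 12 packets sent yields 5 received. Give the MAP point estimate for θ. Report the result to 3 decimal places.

θ̂_MAP = 0.532

Prior: Beta(12, 8.1).
Data: 5 successes in 12 trials. The binomial likelihood contributes θ^5(1−θ)^7, so the posterior is Beta(12+5, 8.1+7) = Beta(17, 15.1).
For Beta(a, b) with a, b > 1 the mode is (a−1)/(a+b−2) = 16/30.1 ≈ 0.532.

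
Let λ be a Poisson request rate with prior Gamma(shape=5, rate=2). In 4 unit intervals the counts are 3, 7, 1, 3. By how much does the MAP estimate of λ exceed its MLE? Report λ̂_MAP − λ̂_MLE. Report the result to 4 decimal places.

Σxᵢ = 14. Posterior is Gamma(19, 6); MAP = (19−1)/6 = 18/6 ≈ 3.00000.
MLE = x̄ = 14/4 ≈ 3.50000.
Difference = 18/6 − 14/4 = -1/2 ≈ -0.5000.

MAP − MLE = -0.5000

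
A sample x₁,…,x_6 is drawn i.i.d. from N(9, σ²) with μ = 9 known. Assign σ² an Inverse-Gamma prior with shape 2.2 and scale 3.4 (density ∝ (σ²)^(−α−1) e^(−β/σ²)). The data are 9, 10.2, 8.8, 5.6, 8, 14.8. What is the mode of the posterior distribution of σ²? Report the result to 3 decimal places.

σ̂²_MAP = 4.394

Sum of squared deviations about the known mean: SS = (9−9)² + (10.2−9)² + (8.8−9)² + (5.6−9)² + (8−9)² + (14.8−9)² = 47.68.
The Normal likelihood contributes (σ²)^(−n/2) exp(−SS/(2σ²)), so the posterior is Inverse-Gamma(α + n/2, β + SS/2) = Inverse-Gamma(5.2, 27.24).
The mode of Inverse-Gamma(a, b) is b/(a+1) = 27.24/6.2 ≈ 4.394.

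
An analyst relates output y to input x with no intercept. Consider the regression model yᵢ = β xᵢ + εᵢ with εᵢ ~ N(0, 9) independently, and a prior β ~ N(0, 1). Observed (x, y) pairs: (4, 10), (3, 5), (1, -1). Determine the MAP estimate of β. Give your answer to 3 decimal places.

β̂_MAP = 1.543

log p(β | y) = −Σ(yᵢ − βxᵢ)²/(2·9) − β²/(2·1) + const.
Setting the derivative to zero: Σxᵢ(yᵢ − βxᵢ)/9 − β/1 = 0, so β = Σxᵢyᵢ / (Σxᵢ² + σ²/τ²).
Σxᵢyᵢ = 4·10 + 3·5 + 1·(-1) = 54; Σxᵢ² = 26; σ²/τ² = 9.
β̂_MAP = 54 / (26 + 9) = 54/35 ≈ 1.543.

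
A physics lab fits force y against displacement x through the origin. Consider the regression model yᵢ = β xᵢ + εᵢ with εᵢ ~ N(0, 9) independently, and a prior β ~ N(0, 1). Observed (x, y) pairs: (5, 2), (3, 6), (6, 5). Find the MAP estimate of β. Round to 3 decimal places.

log p(β | y) = −Σ(yᵢ − βxᵢ)²/(2·9) − β²/(2·1) + const.
Setting the derivative to zero: Σxᵢ(yᵢ − βxᵢ)/9 − β/1 = 0, so β = Σxᵢyᵢ / (Σxᵢ² + σ²/τ²).
Σxᵢyᵢ = 5·2 + 3·6 + 6·5 = 58; Σxᵢ² = 70; σ²/τ² = 9.
β̂_MAP = 58 / (70 + 9) = 58/79 ≈ 0.734.

β̂_MAP = 0.734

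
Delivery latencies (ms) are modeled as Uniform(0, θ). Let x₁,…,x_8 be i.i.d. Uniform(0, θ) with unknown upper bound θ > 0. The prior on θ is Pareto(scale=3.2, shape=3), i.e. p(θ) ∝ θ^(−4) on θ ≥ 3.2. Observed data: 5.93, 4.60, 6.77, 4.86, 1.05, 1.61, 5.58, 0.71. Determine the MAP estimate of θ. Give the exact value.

θ̂_MAP = 6.77

The Uniform(0, θ) likelihood is θ^(−n) for θ ≥ max(xᵢ), zero otherwise. Here max(xᵢ) = 6.77.
Posterior ∝ θ^(−4) · θ^(−8) = θ^(−12) on θ ≥ max(3.2, 6.77) = 6.77.
This density is strictly decreasing in θ, so the posterior mode lies at the lower boundary of the support.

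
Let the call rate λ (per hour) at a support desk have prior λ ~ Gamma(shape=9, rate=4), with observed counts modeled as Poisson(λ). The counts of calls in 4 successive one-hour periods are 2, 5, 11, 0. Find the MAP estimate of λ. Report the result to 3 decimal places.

λ̂_MAP = 3.250

Σxᵢ = 2+5+11+0 = 18, with n = 4.
Posterior ∝ λ^8e^(−4λ) · λ^18e^(−4λ) = λ^26e^(−8λ), i.e. Gamma(shape=27, rate=8).
The mode of a Gamma(a, b) with a ≥ 1 (shape–rate) is (a−1)/b = 26/8 ≈ 3.250.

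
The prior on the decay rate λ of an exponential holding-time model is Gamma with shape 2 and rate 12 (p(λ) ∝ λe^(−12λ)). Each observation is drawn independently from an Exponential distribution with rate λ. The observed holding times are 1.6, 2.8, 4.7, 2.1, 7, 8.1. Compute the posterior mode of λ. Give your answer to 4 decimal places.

The Exponential(rate=λ) likelihood is ∝ λ^n e^(−λΣtᵢ). Here n = 6 and Σtᵢ = 1.6 + 2.8 + 4.7 + 2.1 + 7 + 8.1 = 26.3.
Posterior ∝ λe^(−12λ) · λ^6e^(−26.3λ) = λ^7e^(−38.3λ), i.e. Gamma(8, 38.3).
Mode = (a−1)/b = 7/38.3 ≈ 0.1828.

λ̂_MAP = 0.1828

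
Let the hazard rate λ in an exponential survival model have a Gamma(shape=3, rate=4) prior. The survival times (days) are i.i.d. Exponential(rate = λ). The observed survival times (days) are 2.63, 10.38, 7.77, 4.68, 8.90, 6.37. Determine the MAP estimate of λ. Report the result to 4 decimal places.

The Exponential(rate=λ) likelihood is ∝ λ^n e^(−λΣtᵢ). Here n = 6 and Σtᵢ = 2.63 + 10.38 + 7.77 + 4.68 + 8.90 + 6.37 = 40.73.
Posterior ∝ λ^2e^(−4λ) · λ^6e^(−40.73λ) = λ^8e^(−44.73λ), i.e. Gamma(9, 44.73).
Mode = (a−1)/b = 8/44.73 ≈ 0.1789.

λ̂_MAP = 0.1789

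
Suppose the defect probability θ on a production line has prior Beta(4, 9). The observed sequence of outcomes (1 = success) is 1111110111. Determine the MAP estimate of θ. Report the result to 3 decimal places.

Prior: Beta(4, 9).
Data: 9 successes in 10 trials (from the sequence). The binomial likelihood contributes θ^9(1−θ)^1, so the posterior is Beta(4+9, 9+1) = Beta(13, 10).
For Beta(a, b) with a, b > 1 the mode is (a−1)/(a+b−2) = 12/21 ≈ 0.571.

θ̂_MAP = 0.571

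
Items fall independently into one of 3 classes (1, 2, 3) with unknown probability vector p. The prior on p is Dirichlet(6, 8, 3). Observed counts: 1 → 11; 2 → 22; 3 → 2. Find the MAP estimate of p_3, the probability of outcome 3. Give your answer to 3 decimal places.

The posterior is Dirichlet(αᵢ + nᵢ) = Dirichlet(17, 30, 5).
For a Dirichlet(a₁,…,a_K) with all aᵢ > 1, the mode has j-th component (aⱼ − 1)/(Σaᵢ − K).
Here Σaᵢ = 52 and K = 3, so p_3 = (5 − 1)/(52 − 3) = 4/49 ≈ 0.082.

MAP estimate: 0.082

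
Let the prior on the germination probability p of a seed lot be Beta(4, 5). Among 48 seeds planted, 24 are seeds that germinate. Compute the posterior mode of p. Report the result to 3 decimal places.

p̂_MAP = 0.491

Prior: Beta(4, 5).
Data: 24 successes in 48 trials. The binomial likelihood contributes p^24(1−p)^24, so the posterior is Beta(4+24, 5+24) = Beta(28, 29).
For Beta(a, b) with a, b > 1 the mode is (a−1)/(a+b−2) = 27/55 ≈ 0.491.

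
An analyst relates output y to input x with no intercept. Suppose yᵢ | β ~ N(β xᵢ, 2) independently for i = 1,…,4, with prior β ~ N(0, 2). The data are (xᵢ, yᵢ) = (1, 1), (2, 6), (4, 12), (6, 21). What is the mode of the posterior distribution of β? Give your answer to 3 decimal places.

log p(β | y) = −Σ(yᵢ − βxᵢ)²/(2·2) − β²/(2·2) + const.
Setting the derivative to zero: Σxᵢ(yᵢ − βxᵢ)/2 − β/2 = 0, so β = Σxᵢyᵢ / (Σxᵢ² + σ²/τ²).
Σxᵢyᵢ = 1·1 + 2·6 + 4·12 + 6·21 = 187; Σxᵢ² = 57; σ²/τ² = 1.
β̂_MAP = 187 / (57 + 1) = 187/58 ≈ 3.224.

β̂_MAP = 3.224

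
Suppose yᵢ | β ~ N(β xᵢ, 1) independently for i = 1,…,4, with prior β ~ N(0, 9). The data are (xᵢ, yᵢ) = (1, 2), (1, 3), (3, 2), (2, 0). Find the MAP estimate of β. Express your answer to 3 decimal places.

log p(β | y) = −Σ(yᵢ − βxᵢ)²/(2·1) − β²/(2·9) + const.
Setting the derivative to zero: Σxᵢ(yᵢ − βxᵢ)/1 − β/9 = 0, so β = Σxᵢyᵢ / (Σxᵢ² + σ²/τ²).
Σxᵢyᵢ = 1·2 + 1·3 + 3·2 + 2·0 = 11; Σxᵢ² = 15; σ²/τ² = 1/9.
β̂_MAP = 11 / (15 + 1/9) = 11/(136/9) = 99/136 ≈ 0.728.

β̂_MAP = 0.728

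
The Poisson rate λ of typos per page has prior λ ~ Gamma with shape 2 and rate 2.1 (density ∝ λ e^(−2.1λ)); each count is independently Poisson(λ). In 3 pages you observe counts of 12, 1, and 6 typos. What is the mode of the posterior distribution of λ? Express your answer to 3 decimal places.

Σxᵢ = 12+1+6 = 19, with n = 3.
Posterior ∝ λe^(−2.1λ) · λ^19e^(−3λ) = λ^20e^(−5.1λ), i.e. Gamma(shape=21, rate=5.1).
The mode of a Gamma(a, b) with a ≥ 1 (shape–rate) is (a−1)/b = 20/5.1 ≈ 3.922.

λ̂_MAP = 3.922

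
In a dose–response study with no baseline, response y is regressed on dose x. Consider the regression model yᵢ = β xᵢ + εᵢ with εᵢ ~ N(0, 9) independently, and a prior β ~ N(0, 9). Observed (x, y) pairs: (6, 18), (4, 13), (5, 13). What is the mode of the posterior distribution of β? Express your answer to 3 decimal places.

β̂_MAP = 2.885

log p(β | y) = −Σ(yᵢ − βxᵢ)²/(2·9) − β²/(2·9) + const.
Setting the derivative to zero: Σxᵢ(yᵢ − βxᵢ)/9 − β/9 = 0, so β = Σxᵢyᵢ / (Σxᵢ² + σ²/τ²).
Σxᵢyᵢ = 6·18 + 4·13 + 5·13 = 225; Σxᵢ² = 77; σ²/τ² = 1.
β̂_MAP = 225 / (77 + 1) = 225/78 ≈ 2.885.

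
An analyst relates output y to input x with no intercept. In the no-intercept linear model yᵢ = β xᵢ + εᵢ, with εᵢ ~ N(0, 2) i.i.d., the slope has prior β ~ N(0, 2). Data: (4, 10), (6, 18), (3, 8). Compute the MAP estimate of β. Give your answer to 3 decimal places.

β̂_MAP = 2.774

log p(β | y) = −Σ(yᵢ − βxᵢ)²/(2·2) − β²/(2·2) + const.
Setting the derivative to zero: Σxᵢ(yᵢ − βxᵢ)/2 − β/2 = 0, so β = Σxᵢyᵢ / (Σxᵢ² + σ²/τ²).
Σxᵢyᵢ = 4·10 + 6·18 + 3·8 = 172; Σxᵢ² = 61; σ²/τ² = 1.
β̂_MAP = 172 / (61 + 1) = 172/62 ≈ 2.774.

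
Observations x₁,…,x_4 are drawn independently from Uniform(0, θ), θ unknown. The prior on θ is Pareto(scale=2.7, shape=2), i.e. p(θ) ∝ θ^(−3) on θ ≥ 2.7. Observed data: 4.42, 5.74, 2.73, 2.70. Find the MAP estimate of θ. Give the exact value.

The Uniform(0, θ) likelihood is θ^(−n) for θ ≥ max(xᵢ), zero otherwise. Here max(xᵢ) = 5.74.
Posterior ∝ θ^(−3) · θ^(−4) = θ^(−7) on θ ≥ max(2.7, 5.74) = 5.74.
This density is strictly decreasing in θ, so the posterior mode lies at the lower boundary of the support.

θ̂_MAP = 5.74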